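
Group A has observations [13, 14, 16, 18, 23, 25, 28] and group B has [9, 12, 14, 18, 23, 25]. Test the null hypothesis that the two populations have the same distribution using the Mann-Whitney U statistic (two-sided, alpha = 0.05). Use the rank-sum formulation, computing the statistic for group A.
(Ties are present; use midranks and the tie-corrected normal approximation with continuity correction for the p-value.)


Step 1: Combine and sort all 13 observations; assign midranks.
sorted (value, group): (9,Y), (12,Y), (13,X), (14,X), (14,Y), (16,X), (18,X), (18,Y), (23,X), (23,Y), (25,X), (25,Y), (28,X)
ranks: 9->1, 12->2, 13->3, 14->4.5, 14->4.5, 16->6, 18->7.5, 18->7.5, 23->9.5, 23->9.5, 25->11.5, 25->11.5, 28->13
Step 2: Rank sum for X: R1 = 3 + 4.5 + 6 + 7.5 + 9.5 + 11.5 + 13 = 55.
Step 3: U_X = R1 - n1(n1+1)/2 = 55 - 7*8/2 = 55 - 28 = 27.
       U_Y = n1*n2 - U_X = 42 - 27 = 15.
Step 4: Ties are present, so use the tie-corrected normal approximation (with continuity correction) for the p-value.
Step 5: p-value = 0.429488; compare to alpha = 0.05. fail to reject H0.

U_X = 27, p = 0.429488, fail to reject H0 at alpha = 0.05.


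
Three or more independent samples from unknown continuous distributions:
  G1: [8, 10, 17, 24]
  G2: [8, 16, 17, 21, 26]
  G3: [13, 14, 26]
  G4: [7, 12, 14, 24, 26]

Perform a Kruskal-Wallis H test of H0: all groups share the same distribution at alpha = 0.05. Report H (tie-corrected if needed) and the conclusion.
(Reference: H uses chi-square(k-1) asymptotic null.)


Step 1: Combine all N = 17 observations and assign midranks.
sorted (value, group, rank): (7,G4,1), (8,G1,2.5), (8,G2,2.5), (10,G1,4), (12,G4,5), (13,G3,6), (14,G3,7.5), (14,G4,7.5), (16,G2,9), (17,G1,10.5), (17,G2,10.5), (21,G2,12), (24,G1,13.5), (24,G4,13.5), (26,G2,16), (26,G3,16), (26,G4,16)
Step 2: Sum ranks within each group.
R_1 = 30.5 (n_1 = 4)
R_2 = 50 (n_2 = 5)
R_3 = 29.5 (n_3 = 3)
R_4 = 43 (n_4 = 5)
Step 3: H = 12/(N(N+1)) * sum(R_i^2/n_i) - 3(N+1)
     = 12/(17*18) * (30.5^2/4 + 50^2/5 + 29.5^2/3 + 43^2/5) - 3*18
     = 0.039216 * 1392.45 - 54
     = 0.605719.
Step 4: Ties present; correction factor C = 1 - 48/(17^3 - 17) = 0.990196. Corrected H = 0.605719 / 0.990196 = 0.611716.
Step 5: Under H0, H ~ chi^2(3); p-value = 0.893745.
Step 6: alpha = 0.05. fail to reject H0.

H = 0.6117, df = 3, p = 0.893745, fail to reject H0.


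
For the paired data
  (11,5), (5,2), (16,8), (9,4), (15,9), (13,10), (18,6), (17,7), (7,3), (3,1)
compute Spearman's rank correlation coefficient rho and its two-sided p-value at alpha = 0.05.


Step 1: Rank x and y separately (midranks; no ties here).
rank(x): 11->5, 5->2, 16->8, 9->4, 15->7, 13->6, 18->10, 17->9, 7->3, 3->1
rank(y): 5->5, 2->2, 8->8, 4->4, 9->9, 10->10, 6->6, 7->7, 3->3, 1->1
Step 2: d_i = R_x(i) - R_y(i); compute d_i^2.
  (5-5)^2=0, (2-2)^2=0, (8-8)^2=0, (4-4)^2=0, (7-9)^2=4, (6-10)^2=16, (10-6)^2=16, (9-7)^2=4, (3-3)^2=0, (1-1)^2=0
sum(d^2) = 40.
Step 3: rho = 1 - 6*40 / (10*(10^2 - 1)) = 1 - 240/990 = 0.757576.
Step 4: Under H0, t = rho * sqrt((n-2)/(1-rho^2)) = 3.2827 ~ t(8).
Step 5: Two-sided p-value from the t-distribution with 8 df = 0.011143.
Step 6: alpha = 0.05. reject H0.

rho = 0.7576, p = 0.011143, reject H0 at alpha = 0.05.


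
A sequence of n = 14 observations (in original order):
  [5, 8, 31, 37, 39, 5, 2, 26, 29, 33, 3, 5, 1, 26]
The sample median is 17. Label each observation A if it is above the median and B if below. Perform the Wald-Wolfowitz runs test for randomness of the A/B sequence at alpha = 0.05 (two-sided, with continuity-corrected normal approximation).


Step 1: Compute median = 17; label A = above, B = below.
Labels in order: BBAAABBAAABBBA  (n_A = 7, n_B = 7)
Step 2: Count runs R = 6.
Step 3: Under H0 (random ordering), E[R] = 2*n_A*n_B/(n_A+n_B) + 1 = 2*7*7/14 + 1 = 8.0000.
        Var[R] = 2*n_A*n_B*(2*n_A*n_B - n_A - n_B) / ((n_A+n_B)^2 * (n_A+n_B-1)) = 8232/2548 = 3.2308.
        SD[R] = 1.7974.
Step 4: Continuity-corrected z = (R + 0.5 - E[R]) / SD[R] = (6 + 0.5 - 8.0000) / 1.7974 = -0.8345.
Step 5: Two-sided p-value via normal approximation = 2*(1 - Phi(|z|)) = 0.403986.
Step 6: alpha = 0.05. fail to reject H0.

R = 6, z = -0.8345, p = 0.403986, fail to reject H0.


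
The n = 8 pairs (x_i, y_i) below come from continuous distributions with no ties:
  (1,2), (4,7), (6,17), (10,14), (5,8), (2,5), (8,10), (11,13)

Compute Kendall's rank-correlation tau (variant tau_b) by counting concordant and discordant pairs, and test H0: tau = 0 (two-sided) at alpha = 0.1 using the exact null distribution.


Step 1: Enumerate the 28 unordered pairs (i,j) with i<j and classify each by sign(x_j-x_i) * sign(y_j-y_i).
  (1,2):dx=+3,dy=+5->C; (1,3):dx=+5,dy=+15->C; (1,4):dx=+9,dy=+12->C; (1,5):dx=+4,dy=+6->C
  (1,6):dx=+1,dy=+3->C; (1,7):dx=+7,dy=+8->C; (1,8):dx=+10,dy=+11->C; (2,3):dx=+2,dy=+10->C
  (2,4):dx=+6,dy=+7->C; (2,5):dx=+1,dy=+1->C; (2,6):dx=-2,dy=-2->C; (2,7):dx=+4,dy=+3->C
  (2,8):dx=+7,dy=+6->C; (3,4):dx=+4,dy=-3->D; (3,5):dx=-1,dy=-9->C; (3,6):dx=-4,dy=-12->C
  (3,7):dx=+2,dy=-7->D; (3,8):dx=+5,dy=-4->D; (4,5):dx=-5,dy=-6->C; (4,6):dx=-8,dy=-9->C
  (4,7):dx=-2,dy=-4->C; (4,8):dx=+1,dy=-1->D; (5,6):dx=-3,dy=-3->C; (5,7):dx=+3,dy=+2->C
  (5,8):dx=+6,dy=+5->C; (6,7):dx=+6,dy=+5->C; (6,8):dx=+9,dy=+8->C; (7,8):dx=+3,dy=+3->C
Step 2: C = 24, D = 4, total pairs = 28.
Step 3: tau = (C - D)/(n(n-1)/2) = (24 - 4)/28 = 0.714286.
Step 4: Exact two-sided p-value (enumerate n! = 40320 permutations of y under H0): p = 0.014137.
Step 5: alpha = 0.1. reject H0.

tau_b = 0.7143 (C=24, D=4), p = 0.014137, reject H0.


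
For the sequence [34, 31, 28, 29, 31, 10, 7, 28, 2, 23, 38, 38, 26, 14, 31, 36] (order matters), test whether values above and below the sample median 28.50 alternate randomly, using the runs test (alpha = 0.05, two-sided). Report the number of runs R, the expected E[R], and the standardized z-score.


Step 1: Compute median = 28.50; label A = above, B = below.
Labels in order: AABAABBBBBAABBAA  (n_A = 8, n_B = 8)
Step 2: Count runs R = 7.
Step 3: Under H0 (random ordering), E[R] = 2*n_A*n_B/(n_A+n_B) + 1 = 2*8*8/16 + 1 = 9.0000.
        Var[R] = 2*n_A*n_B*(2*n_A*n_B - n_A - n_B) / ((n_A+n_B)^2 * (n_A+n_B-1)) = 14336/3840 = 3.7333.
        SD[R] = 1.9322.
Step 4: Continuity-corrected z = (R + 0.5 - E[R]) / SD[R] = (7 + 0.5 - 9.0000) / 1.9322 = -0.7763.
Step 5: Two-sided p-value via normal approximation = 2*(1 - Phi(|z|)) = 0.437558.
Step 6: alpha = 0.05. fail to reject H0.

R = 7, z = -0.7763, p = 0.437558, fail to reject H0.


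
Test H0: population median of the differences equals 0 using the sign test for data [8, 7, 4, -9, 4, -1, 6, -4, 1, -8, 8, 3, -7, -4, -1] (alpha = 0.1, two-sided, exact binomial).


Step 1: Discard zero differences. Original n = 15; n_eff = number of nonzero differences = 15.
Nonzero differences (with sign): +8, +7, +4, -9, +4, -1, +6, -4, +1, -8, +8, +3, -7, -4, -1
Step 2: Count signs: positive = 8, negative = 7.
Step 3: Under H0: P(positive) = 0.5, so the number of positives S ~ Bin(15, 0.5).
Step 4: Two-sided exact p-value = sum of Bin(15,0.5) probabilities at or below the observed probability = 1.000000.
Step 5: alpha = 0.1. fail to reject H0.

n_eff = 15, pos = 8, neg = 7, p = 1.000000, fail to reject H0.


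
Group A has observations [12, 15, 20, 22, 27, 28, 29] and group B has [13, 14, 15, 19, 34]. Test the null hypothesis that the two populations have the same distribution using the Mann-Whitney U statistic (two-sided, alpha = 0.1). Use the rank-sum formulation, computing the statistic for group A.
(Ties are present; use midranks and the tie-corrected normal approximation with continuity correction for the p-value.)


Step 1: Combine and sort all 12 observations; assign midranks.
sorted (value, group): (12,X), (13,Y), (14,Y), (15,X), (15,Y), (19,Y), (20,X), (22,X), (27,X), (28,X), (29,X), (34,Y)
ranks: 12->1, 13->2, 14->3, 15->4.5, 15->4.5, 19->6, 20->7, 22->8, 27->9, 28->10, 29->11, 34->12
Step 2: Rank sum for X: R1 = 1 + 4.5 + 7 + 8 + 9 + 10 + 11 = 50.5.
Step 3: U_X = R1 - n1(n1+1)/2 = 50.5 - 7*8/2 = 50.5 - 28 = 22.5.
       U_Y = n1*n2 - U_X = 35 - 22.5 = 12.5.
Step 4: Ties are present, so use the tie-corrected normal approximation (with continuity correction) for the p-value.
Step 5: p-value = 0.464120; compare to alpha = 0.1. fail to reject H0.

U_X = 22.5, p = 0.464120, fail to reject H0 at alpha = 0.1.


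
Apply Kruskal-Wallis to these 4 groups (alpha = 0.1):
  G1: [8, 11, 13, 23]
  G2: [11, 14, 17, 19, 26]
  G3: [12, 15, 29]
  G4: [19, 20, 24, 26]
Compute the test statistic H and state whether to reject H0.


Step 1: Combine all N = 16 observations and assign midranks.
sorted (value, group, rank): (8,G1,1), (11,G1,2.5), (11,G2,2.5), (12,G3,4), (13,G1,5), (14,G2,6), (15,G3,7), (17,G2,8), (19,G2,9.5), (19,G4,9.5), (20,G4,11), (23,G1,12), (24,G4,13), (26,G2,14.5), (26,G4,14.5), (29,G3,16)
Step 2: Sum ranks within each group.
R_1 = 20.5 (n_1 = 4)
R_2 = 40.5 (n_2 = 5)
R_3 = 27 (n_3 = 3)
R_4 = 48 (n_4 = 4)
Step 3: H = 12/(N(N+1)) * sum(R_i^2/n_i) - 3(N+1)
     = 12/(16*17) * (20.5^2/4 + 40.5^2/5 + 27^2/3 + 48^2/4) - 3*17
     = 0.044118 * 1252.11 - 51
     = 4.240257.
Step 4: Ties present; correction factor C = 1 - 18/(16^3 - 16) = 0.995588. Corrected H = 4.240257 / 0.995588 = 4.259047.
Step 5: Under H0, H ~ chi^2(3); p-value = 0.234816.
Step 6: alpha = 0.1. fail to reject H0.

H = 4.2590, df = 3, p = 0.234816, fail to reject H0.


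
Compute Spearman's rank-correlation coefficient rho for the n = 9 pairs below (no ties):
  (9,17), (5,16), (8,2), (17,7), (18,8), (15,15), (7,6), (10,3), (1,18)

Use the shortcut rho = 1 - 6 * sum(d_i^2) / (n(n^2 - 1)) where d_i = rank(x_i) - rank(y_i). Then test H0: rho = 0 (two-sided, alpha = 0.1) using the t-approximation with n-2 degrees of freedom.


Step 1: Rank x and y separately (midranks; no ties here).
rank(x): 9->5, 5->2, 8->4, 17->8, 18->9, 15->7, 7->3, 10->6, 1->1
rank(y): 17->8, 16->7, 2->1, 7->4, 8->5, 15->6, 6->3, 3->2, 18->9
Step 2: d_i = R_x(i) - R_y(i); compute d_i^2.
  (5-8)^2=9, (2-7)^2=25, (4-1)^2=9, (8-4)^2=16, (9-5)^2=16, (7-6)^2=1, (3-3)^2=0, (6-2)^2=16, (1-9)^2=64
sum(d^2) = 156.
Step 3: rho = 1 - 6*156 / (9*(9^2 - 1)) = 1 - 936/720 = -0.300000.
Step 4: Under H0, t = rho * sqrt((n-2)/(1-rho^2)) = -0.8321 ~ t(7).
Step 5: Two-sided p-value from the t-distribution with 7 df = 0.432845.
Step 6: alpha = 0.1. fail to reject H0.

rho = -0.3000, p = 0.432845, fail to reject H0 at alpha = 0.1.


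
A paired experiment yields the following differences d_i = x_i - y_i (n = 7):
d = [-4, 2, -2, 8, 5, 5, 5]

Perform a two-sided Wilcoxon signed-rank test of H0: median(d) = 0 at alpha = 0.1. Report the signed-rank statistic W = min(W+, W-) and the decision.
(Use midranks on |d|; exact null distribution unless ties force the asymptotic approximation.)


Step 1: Drop any zero differences (none here) and take |d_i|.
|d| = [4, 2, 2, 8, 5, 5, 5]
Step 2: Midrank |d_i| (ties get averaged ranks).
ranks: |4|->3, |2|->1.5, |2|->1.5, |8|->7, |5|->5, |5|->5, |5|->5
Step 3: Attach original signs; sum ranks with positive sign and with negative sign.
W+ = 1.5 + 7 + 5 + 5 + 5 = 23.5
W- = 3 + 1.5 = 4.5
(Check: W+ + W- = 28 should equal n(n+1)/2 = 28.)
Step 4: Test statistic W = min(W+, W-) = 4.5.
Step 5: Ties in |d|, so use the tie-corrected normal approximation.
        E[W] = n(n+1)/4 = 7*8/4 = 14.
        Tie groups: |d|=2 (t=2), |d|=5 (t=3); sum(t^3 - t) = 30.
        Var[W] = n(n+1)(2n+1)/24 - sum(t^3-t)/48 = 840/24 - 30/48 = 34.375.
        z = (W - E[W]) / sqrt(Var[W]) = (4.5 - 14) / 5.8630 = -1.6203.
        Two-sided p = 2*Phi(z) = 0.105162.
Step 6: alpha = 0.1. fail to reject H0.

W+ = 23.5, W- = 4.5, W = min = 4.5, p = 0.105162, fail to reject H0.


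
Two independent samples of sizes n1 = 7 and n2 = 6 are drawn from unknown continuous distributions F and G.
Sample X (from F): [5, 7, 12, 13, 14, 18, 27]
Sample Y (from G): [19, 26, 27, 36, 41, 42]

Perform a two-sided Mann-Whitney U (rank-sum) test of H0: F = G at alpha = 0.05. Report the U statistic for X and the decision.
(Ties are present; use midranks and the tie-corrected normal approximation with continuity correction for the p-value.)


Step 1: Combine and sort all 13 observations; assign midranks.
sorted (value, group): (5,X), (7,X), (12,X), (13,X), (14,X), (18,X), (19,Y), (26,Y), (27,X), (27,Y), (36,Y), (41,Y), (42,Y)
ranks: 5->1, 7->2, 12->3, 13->4, 14->5, 18->6, 19->7, 26->8, 27->9.5, 27->9.5, 36->11, 41->12, 42->13
Step 2: Rank sum for X: R1 = 1 + 2 + 3 + 4 + 5 + 6 + 9.5 = 30.5.
Step 3: U_X = R1 - n1(n1+1)/2 = 30.5 - 7*8/2 = 30.5 - 28 = 2.5.
       U_Y = n1*n2 - U_X = 42 - 2.5 = 39.5.
Step 4: Ties are present, so use the tie-corrected normal approximation (with continuity correction) for the p-value.
Step 5: p-value = 0.010025; compare to alpha = 0.05. reject H0.

U_X = 2.5, p = 0.010025, reject H0 at alpha = 0.05.


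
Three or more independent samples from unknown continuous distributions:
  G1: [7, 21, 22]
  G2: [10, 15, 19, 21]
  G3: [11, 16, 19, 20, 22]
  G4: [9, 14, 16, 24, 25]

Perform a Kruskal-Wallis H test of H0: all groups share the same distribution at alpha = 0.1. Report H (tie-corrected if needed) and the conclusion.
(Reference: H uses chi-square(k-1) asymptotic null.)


Step 1: Combine all N = 17 observations and assign midranks.
sorted (value, group, rank): (7,G1,1), (9,G4,2), (10,G2,3), (11,G3,4), (14,G4,5), (15,G2,6), (16,G3,7.5), (16,G4,7.5), (19,G2,9.5), (19,G3,9.5), (20,G3,11), (21,G1,12.5), (21,G2,12.5), (22,G1,14.5), (22,G3,14.5), (24,G4,16), (25,G4,17)
Step 2: Sum ranks within each group.
R_1 = 28 (n_1 = 3)
R_2 = 31 (n_2 = 4)
R_3 = 46.5 (n_3 = 5)
R_4 = 47.5 (n_4 = 5)
Step 3: H = 12/(N(N+1)) * sum(R_i^2/n_i) - 3(N+1)
     = 12/(17*18) * (28^2/3 + 31^2/4 + 46.5^2/5 + 47.5^2/5) - 3*18
     = 0.039216 * 1385.28 - 54
     = 0.324837.
Step 4: Ties present; correction factor C = 1 - 24/(17^3 - 17) = 0.995098. Corrected H = 0.324837 / 0.995098 = 0.326437.
Step 5: Under H0, H ~ chi^2(3); p-value = 0.954982.
Step 6: alpha = 0.1. fail to reject H0.

H = 0.3264, df = 3, p = 0.954982, fail to reject H0.


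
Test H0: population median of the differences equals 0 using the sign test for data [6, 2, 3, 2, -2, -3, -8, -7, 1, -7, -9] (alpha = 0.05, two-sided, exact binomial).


Step 1: Discard zero differences. Original n = 11; n_eff = number of nonzero differences = 11.
Nonzero differences (with sign): +6, +2, +3, +2, -2, -3, -8, -7, +1, -7, -9
Step 2: Count signs: positive = 5, negative = 6.
Step 3: Under H0: P(positive) = 0.5, so the number of positives S ~ Bin(11, 0.5).
Step 4: Two-sided exact p-value = sum of Bin(11,0.5) probabilities at or below the observed probability = 1.000000.
Step 5: alpha = 0.05. fail to reject H0.

n_eff = 11, pos = 5, neg = 6, p = 1.000000, fail to reject H0.


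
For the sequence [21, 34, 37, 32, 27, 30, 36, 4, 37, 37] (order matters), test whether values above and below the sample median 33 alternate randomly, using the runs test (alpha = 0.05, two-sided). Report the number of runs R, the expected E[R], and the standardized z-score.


Step 1: Compute median = 33; label A = above, B = below.
Labels in order: BAABBBABAA  (n_A = 5, n_B = 5)
Step 2: Count runs R = 6.
Step 3: Under H0 (random ordering), E[R] = 2*n_A*n_B/(n_A+n_B) + 1 = 2*5*5/10 + 1 = 6.0000.
        Var[R] = 2*n_A*n_B*(2*n_A*n_B - n_A - n_B) / ((n_A+n_B)^2 * (n_A+n_B-1)) = 2000/900 = 2.2222.
        SD[R] = 1.4907.
Step 4: R = E[R], so z = 0 with no continuity correction.
Step 5: Two-sided p-value via normal approximation = 2*(1 - Phi(|z|)) = 1.000000.
Step 6: alpha = 0.05. fail to reject H0.

R = 6, z = 0.0000, p = 1.000000, fail to reject H0.


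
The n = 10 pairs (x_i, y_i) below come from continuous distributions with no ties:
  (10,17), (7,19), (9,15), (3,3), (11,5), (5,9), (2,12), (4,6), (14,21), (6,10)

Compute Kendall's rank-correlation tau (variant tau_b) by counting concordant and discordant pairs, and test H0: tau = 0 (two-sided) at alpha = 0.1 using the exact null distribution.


Step 1: Enumerate the 45 unordered pairs (i,j) with i<j and classify each by sign(x_j-x_i) * sign(y_j-y_i).
  (1,2):dx=-3,dy=+2->D; (1,3):dx=-1,dy=-2->C; (1,4):dx=-7,dy=-14->C; (1,5):dx=+1,dy=-12->D
  (1,6):dx=-5,dy=-8->C; (1,7):dx=-8,dy=-5->C; (1,8):dx=-6,dy=-11->C; (1,9):dx=+4,dy=+4->C
  (1,10):dx=-4,dy=-7->C; (2,3):dx=+2,dy=-4->D; (2,4):dx=-4,dy=-16->C; (2,5):dx=+4,dy=-14->D
  (2,6):dx=-2,dy=-10->C; (2,7):dx=-5,dy=-7->C; (2,8):dx=-3,dy=-13->C; (2,9):dx=+7,dy=+2->C
  (2,10):dx=-1,dy=-9->C; (3,4):dx=-6,dy=-12->C; (3,5):dx=+2,dy=-10->D; (3,6):dx=-4,dy=-6->C
  (3,7):dx=-7,dy=-3->C; (3,8):dx=-5,dy=-9->C; (3,9):dx=+5,dy=+6->C; (3,10):dx=-3,dy=-5->C
  (4,5):dx=+8,dy=+2->C; (4,6):dx=+2,dy=+6->C; (4,7):dx=-1,dy=+9->D; (4,8):dx=+1,dy=+3->C
  (4,9):dx=+11,dy=+18->C; (4,10):dx=+3,dy=+7->C; (5,6):dx=-6,dy=+4->D; (5,7):dx=-9,dy=+7->D
  (5,8):dx=-7,dy=+1->D; (5,9):dx=+3,dy=+16->C; (5,10):dx=-5,dy=+5->D; (6,7):dx=-3,dy=+3->D
  (6,8):dx=-1,dy=-3->C; (6,9):dx=+9,dy=+12->C; (6,10):dx=+1,dy=+1->C; (7,8):dx=+2,dy=-6->D
  (7,9):dx=+12,dy=+9->C; (7,10):dx=+4,dy=-2->D; (8,9):dx=+10,dy=+15->C; (8,10):dx=+2,dy=+4->C
  (9,10):dx=-8,dy=-11->C
Step 2: C = 32, D = 13, total pairs = 45.
Step 3: tau = (C - D)/(n(n-1)/2) = (32 - 13)/45 = 0.422222.
Step 4: Exact two-sided p-value (enumerate n! = 3628800 permutations of y under H0): p = 0.108313.
Step 5: alpha = 0.1. fail to reject H0.

tau_b = 0.4222 (C=32, D=13), p = 0.108313, fail to reject H0.


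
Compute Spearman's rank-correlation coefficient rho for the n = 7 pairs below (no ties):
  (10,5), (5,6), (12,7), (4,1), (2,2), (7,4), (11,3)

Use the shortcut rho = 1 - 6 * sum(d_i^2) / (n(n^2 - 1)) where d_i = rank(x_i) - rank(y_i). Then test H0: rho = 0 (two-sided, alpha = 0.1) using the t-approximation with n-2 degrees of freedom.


Step 1: Rank x and y separately (midranks; no ties here).
rank(x): 10->5, 5->3, 12->7, 4->2, 2->1, 7->4, 11->6
rank(y): 5->5, 6->6, 7->7, 1->1, 2->2, 4->4, 3->3
Step 2: d_i = R_x(i) - R_y(i); compute d_i^2.
  (5-5)^2=0, (3-6)^2=9, (7-7)^2=0, (2-1)^2=1, (1-2)^2=1, (4-4)^2=0, (6-3)^2=9
sum(d^2) = 20.
Step 3: rho = 1 - 6*20 / (7*(7^2 - 1)) = 1 - 120/336 = 0.642857.
Step 4: Under H0, t = rho * sqrt((n-2)/(1-rho^2)) = 1.8766 ~ t(5).
Step 5: Two-sided p-value from the t-distribution with 5 df = 0.119392.
Step 6: alpha = 0.1. fail to reject H0.

rho = 0.6429, p = 0.119392, fail to reject H0 at alpha = 0.1.


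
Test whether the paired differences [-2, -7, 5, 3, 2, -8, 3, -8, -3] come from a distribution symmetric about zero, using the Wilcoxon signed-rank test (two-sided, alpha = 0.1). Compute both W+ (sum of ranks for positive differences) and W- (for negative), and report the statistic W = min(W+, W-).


Step 1: Drop any zero differences (none here) and take |d_i|.
|d| = [2, 7, 5, 3, 2, 8, 3, 8, 3]
Step 2: Midrank |d_i| (ties get averaged ranks).
ranks: |2|->1.5, |7|->7, |5|->6, |3|->4, |2|->1.5, |8|->8.5, |3|->4, |8|->8.5, |3|->4
Step 3: Attach original signs; sum ranks with positive sign and with negative sign.
W+ = 6 + 4 + 1.5 + 4 = 15.5
W- = 1.5 + 7 + 8.5 + 8.5 + 4 = 29.5
(Check: W+ + W- = 45 should equal n(n+1)/2 = 45.)
Step 4: Test statistic W = min(W+, W-) = 15.5.
Step 5: Ties in |d|, so use the tie-corrected normal approximation.
        E[W] = n(n+1)/4 = 9*10/4 = 22.5.
        Tie groups: |d|=2 (t=2), |d|=3 (t=3), |d|=8 (t=2); sum(t^3 - t) = 36.
        Var[W] = n(n+1)(2n+1)/24 - sum(t^3-t)/48 = 1710/24 - 36/48 = 70.5.
        z = (W - E[W]) / sqrt(Var[W]) = (15.5 - 22.5) / 8.3964 = -0.8337.
        Two-sided p = 2*Phi(z) = 0.404457.
Step 6: alpha = 0.1. fail to reject H0.

W+ = 15.5, W- = 29.5, W = min = 15.5, p = 0.404457, fail to reject H0.


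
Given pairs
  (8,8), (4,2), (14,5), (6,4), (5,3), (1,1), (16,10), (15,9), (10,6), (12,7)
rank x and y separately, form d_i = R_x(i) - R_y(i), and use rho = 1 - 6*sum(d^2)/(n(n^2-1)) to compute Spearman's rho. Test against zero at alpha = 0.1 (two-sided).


Step 1: Rank x and y separately (midranks; no ties here).
rank(x): 8->5, 4->2, 14->8, 6->4, 5->3, 1->1, 16->10, 15->9, 10->6, 12->7
rank(y): 8->8, 2->2, 5->5, 4->4, 3->3, 1->1, 10->10, 9->9, 6->6, 7->7
Step 2: d_i = R_x(i) - R_y(i); compute d_i^2.
  (5-8)^2=9, (2-2)^2=0, (8-5)^2=9, (4-4)^2=0, (3-3)^2=0, (1-1)^2=0, (10-10)^2=0, (9-9)^2=0, (6-6)^2=0, (7-7)^2=0
sum(d^2) = 18.
Step 3: rho = 1 - 6*18 / (10*(10^2 - 1)) = 1 - 108/990 = 0.890909.
Step 4: Under H0, t = rho * sqrt((n-2)/(1-rho^2)) = 5.5482 ~ t(8).
Step 5: Two-sided p-value from the t-distribution with 8 df = 0.000542.
Step 6: alpha = 0.1. reject H0.

rho = 0.8909, p = 0.000542, reject H0 at alpha = 0.1.


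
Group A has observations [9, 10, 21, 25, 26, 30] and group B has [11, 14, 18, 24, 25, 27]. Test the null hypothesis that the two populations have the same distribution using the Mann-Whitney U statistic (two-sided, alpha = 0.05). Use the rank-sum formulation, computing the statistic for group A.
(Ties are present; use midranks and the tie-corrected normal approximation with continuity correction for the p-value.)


Step 1: Combine and sort all 12 observations; assign midranks.
sorted (value, group): (9,X), (10,X), (11,Y), (14,Y), (18,Y), (21,X), (24,Y), (25,X), (25,Y), (26,X), (27,Y), (30,X)
ranks: 9->1, 10->2, 11->3, 14->4, 18->5, 21->6, 24->7, 25->8.5, 25->8.5, 26->10, 27->11, 30->12
Step 2: Rank sum for X: R1 = 1 + 2 + 6 + 8.5 + 10 + 12 = 39.5.
Step 3: U_X = R1 - n1(n1+1)/2 = 39.5 - 6*7/2 = 39.5 - 21 = 18.5.
       U_Y = n1*n2 - U_X = 36 - 18.5 = 17.5.
Step 4: Ties are present, so use the tie-corrected normal approximation (with continuity correction) for the p-value.
Step 5: p-value = 1.000000; compare to alpha = 0.05. fail to reject H0.

U_X = 18.5, p = 1.000000, fail to reject H0 at alpha = 0.05.


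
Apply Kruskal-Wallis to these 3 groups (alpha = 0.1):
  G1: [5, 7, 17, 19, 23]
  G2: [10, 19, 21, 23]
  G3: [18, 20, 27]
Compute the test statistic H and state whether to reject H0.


Step 1: Combine all N = 12 observations and assign midranks.
sorted (value, group, rank): (5,G1,1), (7,G1,2), (10,G2,3), (17,G1,4), (18,G3,5), (19,G1,6.5), (19,G2,6.5), (20,G3,8), (21,G2,9), (23,G1,10.5), (23,G2,10.5), (27,G3,12)
Step 2: Sum ranks within each group.
R_1 = 24 (n_1 = 5)
R_2 = 29 (n_2 = 4)
R_3 = 25 (n_3 = 3)
Step 3: H = 12/(N(N+1)) * sum(R_i^2/n_i) - 3(N+1)
     = 12/(12*13) * (24^2/5 + 29^2/4 + 25^2/3) - 3*13
     = 0.076923 * 533.783 - 39
     = 2.060256.
Step 4: Ties present; correction factor C = 1 - 12/(12^3 - 12) = 0.993007. Corrected H = 2.060256 / 0.993007 = 2.074765.
Step 5: Under H0, H ~ chi^2(2); p-value = 0.354381.
Step 6: alpha = 0.1. fail to reject H0.

H = 2.0748, df = 2, p = 0.354381, fail to reject H0.


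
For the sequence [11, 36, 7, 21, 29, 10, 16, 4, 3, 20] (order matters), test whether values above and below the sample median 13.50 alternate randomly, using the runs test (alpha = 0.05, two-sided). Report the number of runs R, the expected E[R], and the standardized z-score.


Step 1: Compute median = 13.50; label A = above, B = below.
Labels in order: BABAABABBA  (n_A = 5, n_B = 5)
Step 2: Count runs R = 8.
Step 3: Under H0 (random ordering), E[R] = 2*n_A*n_B/(n_A+n_B) + 1 = 2*5*5/10 + 1 = 6.0000.
        Var[R] = 2*n_A*n_B*(2*n_A*n_B - n_A - n_B) / ((n_A+n_B)^2 * (n_A+n_B-1)) = 2000/900 = 2.2222.
        SD[R] = 1.4907.
Step 4: Continuity-corrected z = (R - 0.5 - E[R]) / SD[R] = (8 - 0.5 - 6.0000) / 1.4907 = 1.0062.
Step 5: Two-sided p-value via normal approximation = 2*(1 - Phi(|z|)) = 0.314305.
Step 6: alpha = 0.05. fail to reject H0.

R = 8, z = 1.0062, p = 0.314305, fail to reject H0.


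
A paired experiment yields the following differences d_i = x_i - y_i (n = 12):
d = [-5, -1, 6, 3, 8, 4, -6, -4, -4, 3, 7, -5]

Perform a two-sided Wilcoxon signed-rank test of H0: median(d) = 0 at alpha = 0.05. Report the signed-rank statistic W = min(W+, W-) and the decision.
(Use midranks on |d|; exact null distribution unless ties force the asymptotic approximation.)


Step 1: Drop any zero differences (none here) and take |d_i|.
|d| = [5, 1, 6, 3, 8, 4, 6, 4, 4, 3, 7, 5]
Step 2: Midrank |d_i| (ties get averaged ranks).
ranks: |5|->7.5, |1|->1, |6|->9.5, |3|->2.5, |8|->12, |4|->5, |6|->9.5, |4|->5, |4|->5, |3|->2.5, |7|->11, |5|->7.5
Step 3: Attach original signs; sum ranks with positive sign and with negative sign.
W+ = 9.5 + 2.5 + 12 + 5 + 2.5 + 11 = 42.5
W- = 7.5 + 1 + 9.5 + 5 + 5 + 7.5 = 35.5
(Check: W+ + W- = 78 should equal n(n+1)/2 = 78.)
Step 4: Test statistic W = min(W+, W-) = 35.5.
Step 5: Ties in |d|, so use the tie-corrected normal approximation.
        E[W] = n(n+1)/4 = 12*13/4 = 39.
        Tie groups: |d|=3 (t=2), |d|=4 (t=3), |d|=5 (t=2), |d|=6 (t=2); sum(t^3 - t) = 42.
        Var[W] = n(n+1)(2n+1)/24 - sum(t^3-t)/48 = 3900/24 - 42/48 = 161.625.
        z = (W - E[W]) / sqrt(Var[W]) = (35.5 - 39) / 12.7132 = -0.2753.
        Two-sided p = 2*Phi(z) = 0.783082.
Step 6: alpha = 0.05. fail to reject H0.

W+ = 42.5, W- = 35.5, W = min = 35.5, p = 0.783082, fail to reject H0.


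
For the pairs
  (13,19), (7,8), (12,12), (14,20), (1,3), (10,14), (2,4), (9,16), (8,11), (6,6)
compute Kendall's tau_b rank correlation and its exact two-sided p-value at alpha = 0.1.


Step 1: Enumerate the 45 unordered pairs (i,j) with i<j and classify each by sign(x_j-x_i) * sign(y_j-y_i).
  (1,2):dx=-6,dy=-11->C; (1,3):dx=-1,dy=-7->C; (1,4):dx=+1,dy=+1->C; (1,5):dx=-12,dy=-16->C
  (1,6):dx=-3,dy=-5->C; (1,7):dx=-11,dy=-15->C; (1,8):dx=-4,dy=-3->C; (1,9):dx=-5,dy=-8->C
  (1,10):dx=-7,dy=-13->C; (2,3):dx=+5,dy=+4->C; (2,4):dx=+7,dy=+12->C; (2,5):dx=-6,dy=-5->C
  (2,6):dx=+3,dy=+6->C; (2,7):dx=-5,dy=-4->C; (2,8):dx=+2,dy=+8->C; (2,9):dx=+1,dy=+3->C
  (2,10):dx=-1,dy=-2->C; (3,4):dx=+2,dy=+8->C; (3,5):dx=-11,dy=-9->C; (3,6):dx=-2,dy=+2->D
  (3,7):dx=-10,dy=-8->C; (3,8):dx=-3,dy=+4->D; (3,9):dx=-4,dy=-1->C; (3,10):dx=-6,dy=-6->C
  (4,5):dx=-13,dy=-17->C; (4,6):dx=-4,dy=-6->C; (4,7):dx=-12,dy=-16->C; (4,8):dx=-5,dy=-4->C
  (4,9):dx=-6,dy=-9->C; (4,10):dx=-8,dy=-14->C; (5,6):dx=+9,dy=+11->C; (5,7):dx=+1,dy=+1->C
  (5,8):dx=+8,dy=+13->C; (5,9):dx=+7,dy=+8->C; (5,10):dx=+5,dy=+3->C; (6,7):dx=-8,dy=-10->C
  (6,8):dx=-1,dy=+2->D; (6,9):dx=-2,dy=-3->C; (6,10):dx=-4,dy=-8->C; (7,8):dx=+7,dy=+12->C
  (7,9):dx=+6,dy=+7->C; (7,10):dx=+4,dy=+2->C; (8,9):dx=-1,dy=-5->C; (8,10):dx=-3,dy=-10->C
  (9,10):dx=-2,dy=-5->C
Step 2: C = 42, D = 3, total pairs = 45.
Step 3: tau = (C - D)/(n(n-1)/2) = (42 - 3)/45 = 0.866667.
Step 4: Exact two-sided p-value (enumerate n! = 3628800 permutations of y under H0): p = 0.000115.
Step 5: alpha = 0.1. reject H0.

tau_b = 0.8667 (C=42, D=3), p = 0.000115, reject H0.


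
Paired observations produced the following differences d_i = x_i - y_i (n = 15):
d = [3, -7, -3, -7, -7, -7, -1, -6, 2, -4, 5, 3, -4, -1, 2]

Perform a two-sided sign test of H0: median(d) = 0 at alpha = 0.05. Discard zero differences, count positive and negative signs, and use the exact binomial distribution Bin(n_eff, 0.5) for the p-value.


Step 1: Discard zero differences. Original n = 15; n_eff = number of nonzero differences = 15.
Nonzero differences (with sign): +3, -7, -3, -7, -7, -7, -1, -6, +2, -4, +5, +3, -4, -1, +2
Step 2: Count signs: positive = 5, negative = 10.
Step 3: Under H0: P(positive) = 0.5, so the number of positives S ~ Bin(15, 0.5).
Step 4: Two-sided exact p-value = sum of Bin(15,0.5) probabilities at or below the observed probability = 0.301758.
Step 5: alpha = 0.05. fail to reject H0.

n_eff = 15, pos = 5, neg = 10, p = 0.301758, fail to reject H0.


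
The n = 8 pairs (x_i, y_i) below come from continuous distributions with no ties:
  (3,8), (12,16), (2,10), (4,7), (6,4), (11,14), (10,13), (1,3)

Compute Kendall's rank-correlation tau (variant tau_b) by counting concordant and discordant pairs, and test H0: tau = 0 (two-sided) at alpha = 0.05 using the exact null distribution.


Step 1: Enumerate the 28 unordered pairs (i,j) with i<j and classify each by sign(x_j-x_i) * sign(y_j-y_i).
  (1,2):dx=+9,dy=+8->C; (1,3):dx=-1,dy=+2->D; (1,4):dx=+1,dy=-1->D; (1,5):dx=+3,dy=-4->D
  (1,6):dx=+8,dy=+6->C; (1,7):dx=+7,dy=+5->C; (1,8):dx=-2,dy=-5->C; (2,3):dx=-10,dy=-6->C
  (2,4):dx=-8,dy=-9->C; (2,5):dx=-6,dy=-12->C; (2,6):dx=-1,dy=-2->C; (2,7):dx=-2,dy=-3->C
  (2,8):dx=-11,dy=-13->C; (3,4):dx=+2,dy=-3->D; (3,5):dx=+4,dy=-6->D; (3,6):dx=+9,dy=+4->C
  (3,7):dx=+8,dy=+3->C; (3,8):dx=-1,dy=-7->C; (4,5):dx=+2,dy=-3->D; (4,6):dx=+7,dy=+7->C
  (4,7):dx=+6,dy=+6->C; (4,8):dx=-3,dy=-4->C; (5,6):dx=+5,dy=+10->C; (5,7):dx=+4,dy=+9->C
  (5,8):dx=-5,dy=-1->C; (6,7):dx=-1,dy=-1->C; (6,8):dx=-10,dy=-11->C; (7,8):dx=-9,dy=-10->C
Step 2: C = 22, D = 6, total pairs = 28.
Step 3: tau = (C - D)/(n(n-1)/2) = (22 - 6)/28 = 0.571429.
Step 4: Exact two-sided p-value (enumerate n! = 40320 permutations of y under H0): p = 0.061012.
Step 5: alpha = 0.05. fail to reject H0.

tau_b = 0.5714 (C=22, D=6), p = 0.061012, fail to reject H0.


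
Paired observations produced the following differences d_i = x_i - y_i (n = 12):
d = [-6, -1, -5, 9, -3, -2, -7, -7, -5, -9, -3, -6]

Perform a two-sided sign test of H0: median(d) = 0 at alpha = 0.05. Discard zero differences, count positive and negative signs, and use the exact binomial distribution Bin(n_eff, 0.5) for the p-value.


Step 1: Discard zero differences. Original n = 12; n_eff = number of nonzero differences = 12.
Nonzero differences (with sign): -6, -1, -5, +9, -3, -2, -7, -7, -5, -9, -3, -6
Step 2: Count signs: positive = 1, negative = 11.
Step 3: Under H0: P(positive) = 0.5, so the number of positives S ~ Bin(12, 0.5).
Step 4: Two-sided exact p-value = sum of Bin(12,0.5) probabilities at or below the observed probability = 0.006348.
Step 5: alpha = 0.05. reject H0.

n_eff = 12, pos = 1, neg = 11, p = 0.006348, reject H0.


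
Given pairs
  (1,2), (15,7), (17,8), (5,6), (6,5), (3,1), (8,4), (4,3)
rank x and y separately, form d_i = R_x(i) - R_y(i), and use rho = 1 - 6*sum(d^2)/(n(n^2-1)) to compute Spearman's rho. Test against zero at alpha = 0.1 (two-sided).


Step 1: Rank x and y separately (midranks; no ties here).
rank(x): 1->1, 15->7, 17->8, 5->4, 6->5, 3->2, 8->6, 4->3
rank(y): 2->2, 7->7, 8->8, 6->6, 5->5, 1->1, 4->4, 3->3
Step 2: d_i = R_x(i) - R_y(i); compute d_i^2.
  (1-2)^2=1, (7-7)^2=0, (8-8)^2=0, (4-6)^2=4, (5-5)^2=0, (2-1)^2=1, (6-4)^2=4, (3-3)^2=0
sum(d^2) = 10.
Step 3: rho = 1 - 6*10 / (8*(8^2 - 1)) = 1 - 60/504 = 0.880952.
Step 4: Under H0, t = rho * sqrt((n-2)/(1-rho^2)) = 4.5601 ~ t(6).
Step 5: Two-sided p-value from the t-distribution with 6 df = 0.003850.
Step 6: alpha = 0.1. reject H0.

rho = 0.8810, p = 0.003850, reject H0 at alpha = 0.1.


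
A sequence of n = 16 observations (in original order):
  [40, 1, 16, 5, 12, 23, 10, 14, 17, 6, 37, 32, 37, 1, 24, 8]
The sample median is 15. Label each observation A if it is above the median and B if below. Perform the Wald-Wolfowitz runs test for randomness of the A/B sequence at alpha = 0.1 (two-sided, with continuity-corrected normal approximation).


Step 1: Compute median = 15; label A = above, B = below.
Labels in order: ABABBABBABAAABAB  (n_A = 8, n_B = 8)
Step 2: Count runs R = 12.
Step 3: Under H0 (random ordering), E[R] = 2*n_A*n_B/(n_A+n_B) + 1 = 2*8*8/16 + 1 = 9.0000.
        Var[R] = 2*n_A*n_B*(2*n_A*n_B - n_A - n_B) / ((n_A+n_B)^2 * (n_A+n_B-1)) = 14336/3840 = 3.7333.
        SD[R] = 1.9322.
Step 4: Continuity-corrected z = (R - 0.5 - E[R]) / SD[R] = (12 - 0.5 - 9.0000) / 1.9322 = 1.2939.
Step 5: Two-sided p-value via normal approximation = 2*(1 - Phi(|z|)) = 0.195709.
Step 6: alpha = 0.1. fail to reject H0.

R = 12, z = 1.2939, p = 0.195709, fail to reject H0.


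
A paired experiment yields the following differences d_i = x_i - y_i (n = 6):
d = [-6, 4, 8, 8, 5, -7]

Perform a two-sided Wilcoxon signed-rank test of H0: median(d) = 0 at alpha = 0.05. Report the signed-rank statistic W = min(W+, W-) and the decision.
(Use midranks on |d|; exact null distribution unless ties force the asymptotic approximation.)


Step 1: Drop any zero differences (none here) and take |d_i|.
|d| = [6, 4, 8, 8, 5, 7]
Step 2: Midrank |d_i| (ties get averaged ranks).
ranks: |6|->3, |4|->1, |8|->5.5, |8|->5.5, |5|->2, |7|->4
Step 3: Attach original signs; sum ranks with positive sign and with negative sign.
W+ = 1 + 5.5 + 5.5 + 2 = 14
W- = 3 + 4 = 7
(Check: W+ + W- = 21 should equal n(n+1)/2 = 21.)
Step 4: Test statistic W = min(W+, W-) = 7.
Step 5: Ties in |d|, so use the tie-corrected normal approximation.
        E[W] = n(n+1)/4 = 6*7/4 = 10.5.
        Tie groups: |d|=8 (t=2); sum(t^3 - t) = 6.
        Var[W] = n(n+1)(2n+1)/24 - sum(t^3-t)/48 = 546/24 - 6/48 = 22.625.
        z = (W - E[W]) / sqrt(Var[W]) = (7 - 10.5) / 4.7566 = -0.7358.
        Two-sided p = 2*Phi(z) = 0.461838.
Step 6: alpha = 0.05. fail to reject H0.

W+ = 14, W- = 7, W = min = 7, p = 0.461838, fail to reject H0.


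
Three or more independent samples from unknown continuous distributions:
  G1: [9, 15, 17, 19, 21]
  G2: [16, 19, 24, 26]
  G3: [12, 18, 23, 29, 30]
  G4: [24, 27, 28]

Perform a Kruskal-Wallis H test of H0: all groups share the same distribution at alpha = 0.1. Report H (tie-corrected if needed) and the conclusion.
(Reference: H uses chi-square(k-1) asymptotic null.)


Step 1: Combine all N = 17 observations and assign midranks.
sorted (value, group, rank): (9,G1,1), (12,G3,2), (15,G1,3), (16,G2,4), (17,G1,5), (18,G3,6), (19,G1,7.5), (19,G2,7.5), (21,G1,9), (23,G3,10), (24,G2,11.5), (24,G4,11.5), (26,G2,13), (27,G4,14), (28,G4,15), (29,G3,16), (30,G3,17)
Step 2: Sum ranks within each group.
R_1 = 25.5 (n_1 = 5)
R_2 = 36 (n_2 = 4)
R_3 = 51 (n_3 = 5)
R_4 = 40.5 (n_4 = 3)
Step 3: H = 12/(N(N+1)) * sum(R_i^2/n_i) - 3(N+1)
     = 12/(17*18) * (25.5^2/5 + 36^2/4 + 51^2/5 + 40.5^2/3) - 3*18
     = 0.039216 * 1521 - 54
     = 5.647059.
Step 4: Ties present; correction factor C = 1 - 12/(17^3 - 17) = 0.997549. Corrected H = 5.647059 / 0.997549 = 5.660934.
Step 5: Under H0, H ~ chi^2(3); p-value = 0.129324.
Step 6: alpha = 0.1. fail to reject H0.

H = 5.6609, df = 3, p = 0.129324, fail to reject H0.


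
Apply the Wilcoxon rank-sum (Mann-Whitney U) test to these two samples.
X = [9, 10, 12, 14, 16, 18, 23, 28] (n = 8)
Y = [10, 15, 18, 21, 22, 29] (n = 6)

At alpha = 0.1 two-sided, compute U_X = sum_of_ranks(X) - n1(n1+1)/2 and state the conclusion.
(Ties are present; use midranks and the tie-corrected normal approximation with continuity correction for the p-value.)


Step 1: Combine and sort all 14 observations; assign midranks.
sorted (value, group): (9,X), (10,X), (10,Y), (12,X), (14,X), (15,Y), (16,X), (18,X), (18,Y), (21,Y), (22,Y), (23,X), (28,X), (29,Y)
ranks: 9->1, 10->2.5, 10->2.5, 12->4, 14->5, 15->6, 16->7, 18->8.5, 18->8.5, 21->10, 22->11, 23->12, 28->13, 29->14
Step 2: Rank sum for X: R1 = 1 + 2.5 + 4 + 5 + 7 + 8.5 + 12 + 13 = 53.
Step 3: U_X = R1 - n1(n1+1)/2 = 53 - 8*9/2 = 53 - 36 = 17.
       U_Y = n1*n2 - U_X = 48 - 17 = 31.
Step 4: Ties are present, so use the tie-corrected normal approximation (with continuity correction) for the p-value.
Step 5: p-value = 0.400350; compare to alpha = 0.1. fail to reject H0.

U_X = 17, p = 0.400350, fail to reject H0 at alpha = 0.1.


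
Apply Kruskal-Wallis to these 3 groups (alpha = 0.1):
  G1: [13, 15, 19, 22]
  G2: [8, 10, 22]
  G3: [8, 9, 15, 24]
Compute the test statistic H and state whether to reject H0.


Step 1: Combine all N = 11 observations and assign midranks.
sorted (value, group, rank): (8,G2,1.5), (8,G3,1.5), (9,G3,3), (10,G2,4), (13,G1,5), (15,G1,6.5), (15,G3,6.5), (19,G1,8), (22,G1,9.5), (22,G2,9.5), (24,G3,11)
Step 2: Sum ranks within each group.
R_1 = 29 (n_1 = 4)
R_2 = 15 (n_2 = 3)
R_3 = 22 (n_3 = 4)
Step 3: H = 12/(N(N+1)) * sum(R_i^2/n_i) - 3(N+1)
     = 12/(11*12) * (29^2/4 + 15^2/3 + 22^2/4) - 3*12
     = 0.090909 * 406.25 - 36
     = 0.931818.
Step 4: Ties present; correction factor C = 1 - 18/(11^3 - 11) = 0.986364. Corrected H = 0.931818 / 0.986364 = 0.944700.
Step 5: Under H0, H ~ chi^2(2); p-value = 0.623535.
Step 6: alpha = 0.1. fail to reject H0.

H = 0.9447, df = 2, p = 0.623535, fail to reject H0.


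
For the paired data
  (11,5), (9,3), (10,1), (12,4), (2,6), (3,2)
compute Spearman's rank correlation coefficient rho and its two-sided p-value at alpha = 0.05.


Step 1: Rank x and y separately (midranks; no ties here).
rank(x): 11->5, 9->3, 10->4, 12->6, 2->1, 3->2
rank(y): 5->5, 3->3, 1->1, 4->4, 6->6, 2->2
Step 2: d_i = R_x(i) - R_y(i); compute d_i^2.
  (5-5)^2=0, (3-3)^2=0, (4-1)^2=9, (6-4)^2=4, (1-6)^2=25, (2-2)^2=0
sum(d^2) = 38.
Step 3: rho = 1 - 6*38 / (6*(6^2 - 1)) = 1 - 228/210 = -0.085714.
Step 4: Under H0, t = rho * sqrt((n-2)/(1-rho^2)) = -0.1721 ~ t(4).
Step 5: Two-sided p-value from the t-distribution with 4 df = 0.871743.
Step 6: alpha = 0.05. fail to reject H0.

rho = -0.0857, p = 0.871743, fail to reject H0 at alpha = 0.05.


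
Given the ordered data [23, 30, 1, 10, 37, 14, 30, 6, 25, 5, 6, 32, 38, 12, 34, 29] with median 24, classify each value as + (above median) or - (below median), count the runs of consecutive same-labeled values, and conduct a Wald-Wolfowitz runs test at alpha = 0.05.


Step 1: Compute median = 24; label A = above, B = below.
Labels in order: BABBABABABBAABAA  (n_A = 8, n_B = 8)
Step 2: Count runs R = 12.
Step 3: Under H0 (random ordering), E[R] = 2*n_A*n_B/(n_A+n_B) + 1 = 2*8*8/16 + 1 = 9.0000.
        Var[R] = 2*n_A*n_B*(2*n_A*n_B - n_A - n_B) / ((n_A+n_B)^2 * (n_A+n_B-1)) = 14336/3840 = 3.7333.
        SD[R] = 1.9322.
Step 4: Continuity-corrected z = (R - 0.5 - E[R]) / SD[R] = (12 - 0.5 - 9.0000) / 1.9322 = 1.2939.
Step 5: Two-sided p-value via normal approximation = 2*(1 - Phi(|z|)) = 0.195709.
Step 6: alpha = 0.05. fail to reject H0.

R = 12, z = 1.2939, p = 0.195709, fail to reject H0.


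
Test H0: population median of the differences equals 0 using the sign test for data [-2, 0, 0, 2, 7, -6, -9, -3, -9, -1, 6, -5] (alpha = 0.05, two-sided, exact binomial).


Step 1: Discard zero differences. Original n = 12; n_eff = number of nonzero differences = 10.
Nonzero differences (with sign): -2, +2, +7, -6, -9, -3, -9, -1, +6, -5
Step 2: Count signs: positive = 3, negative = 7.
Step 3: Under H0: P(positive) = 0.5, so the number of positives S ~ Bin(10, 0.5).
Step 4: Two-sided exact p-value = sum of Bin(10,0.5) probabilities at or below the observed probability = 0.343750.
Step 5: alpha = 0.05. fail to reject H0.

n_eff = 10, pos = 3, neg = 7, p = 0.343750, fail to reject H0.


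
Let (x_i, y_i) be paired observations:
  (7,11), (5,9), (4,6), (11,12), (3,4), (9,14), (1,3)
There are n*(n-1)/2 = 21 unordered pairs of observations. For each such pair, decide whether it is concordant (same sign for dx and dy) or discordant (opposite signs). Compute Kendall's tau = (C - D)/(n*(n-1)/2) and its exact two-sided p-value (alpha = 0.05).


Step 1: Enumerate the 21 unordered pairs (i,j) with i<j and classify each by sign(x_j-x_i) * sign(y_j-y_i).
  (1,2):dx=-2,dy=-2->C; (1,3):dx=-3,dy=-5->C; (1,4):dx=+4,dy=+1->C; (1,5):dx=-4,dy=-7->C
  (1,6):dx=+2,dy=+3->C; (1,7):dx=-6,dy=-8->C; (2,3):dx=-1,dy=-3->C; (2,4):dx=+6,dy=+3->C
  (2,5):dx=-2,dy=-5->C; (2,6):dx=+4,dy=+5->C; (2,7):dx=-4,dy=-6->C; (3,4):dx=+7,dy=+6->C
  (3,5):dx=-1,dy=-2->C; (3,6):dx=+5,dy=+8->C; (3,7):dx=-3,dy=-3->C; (4,5):dx=-8,dy=-8->C
  (4,6):dx=-2,dy=+2->D; (4,7):dx=-10,dy=-9->C; (5,6):dx=+6,dy=+10->C; (5,7):dx=-2,dy=-1->C
  (6,7):dx=-8,dy=-11->C
Step 2: C = 20, D = 1, total pairs = 21.
Step 3: tau = (C - D)/(n(n-1)/2) = (20 - 1)/21 = 0.904762.
Step 4: Exact two-sided p-value (enumerate n! = 5040 permutations of y under H0): p = 0.002778.
Step 5: alpha = 0.05. reject H0.

tau_b = 0.9048 (C=20, D=1), p = 0.002778, reject H0.


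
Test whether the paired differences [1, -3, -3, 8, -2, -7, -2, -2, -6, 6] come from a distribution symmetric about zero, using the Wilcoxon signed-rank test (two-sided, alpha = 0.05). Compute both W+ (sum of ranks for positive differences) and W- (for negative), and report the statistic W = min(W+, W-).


Step 1: Drop any zero differences (none here) and take |d_i|.
|d| = [1, 3, 3, 8, 2, 7, 2, 2, 6, 6]
Step 2: Midrank |d_i| (ties get averaged ranks).
ranks: |1|->1, |3|->5.5, |3|->5.5, |8|->10, |2|->3, |7|->9, |2|->3, |2|->3, |6|->7.5, |6|->7.5
Step 3: Attach original signs; sum ranks with positive sign and with negative sign.
W+ = 1 + 10 + 7.5 = 18.5
W- = 5.5 + 5.5 + 3 + 9 + 3 + 3 + 7.5 = 36.5
(Check: W+ + W- = 55 should equal n(n+1)/2 = 55.)
Step 4: Test statistic W = min(W+, W-) = 18.5.
Step 5: Ties in |d|, so use the tie-corrected normal approximation.
        E[W] = n(n+1)/4 = 10*11/4 = 27.5.
        Tie groups: |d|=2 (t=3), |d|=3 (t=2), |d|=6 (t=2); sum(t^3 - t) = 36.
        Var[W] = n(n+1)(2n+1)/24 - sum(t^3-t)/48 = 2310/24 - 36/48 = 95.5.
        z = (W - E[W]) / sqrt(Var[W]) = (18.5 - 27.5) / 9.7724 = -0.9210.
        Two-sided p = 2*Phi(z) = 0.357071.
Step 6: alpha = 0.05. fail to reject H0.

W+ = 18.5, W- = 36.5, W = min = 18.5, p = 0.357071, fail to reject H0.
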